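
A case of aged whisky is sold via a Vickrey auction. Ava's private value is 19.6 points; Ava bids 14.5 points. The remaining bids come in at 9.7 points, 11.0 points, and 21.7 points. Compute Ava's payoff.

Highest competing bid: 21.7 points.
Ava's bid 14.5 points is not the highest, so Ava loses, pays nothing, and earns zero payoff.

Payoff = 0.0 points.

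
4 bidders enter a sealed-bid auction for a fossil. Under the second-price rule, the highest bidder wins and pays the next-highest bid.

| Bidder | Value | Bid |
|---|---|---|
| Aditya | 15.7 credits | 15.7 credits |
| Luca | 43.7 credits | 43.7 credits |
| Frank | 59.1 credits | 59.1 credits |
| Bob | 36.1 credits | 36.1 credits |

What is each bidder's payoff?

Aditya 0.0 credits, Luca 0.0 credits, Frank 15.4 credits, Bob 0.0 credits.

Ranking the bids: Frank 59.1 credits, then Luca 43.7 credits, then Bob 36.1 credits, then Aditya 15.7 credits.
Frank has the top bid and wins; the price is the second-highest bid, 43.7 credits.
Frank's payoff = 59.1 credits − 43.7 credits = 15.4 credits. All other bidders lose, so their payoff is 0.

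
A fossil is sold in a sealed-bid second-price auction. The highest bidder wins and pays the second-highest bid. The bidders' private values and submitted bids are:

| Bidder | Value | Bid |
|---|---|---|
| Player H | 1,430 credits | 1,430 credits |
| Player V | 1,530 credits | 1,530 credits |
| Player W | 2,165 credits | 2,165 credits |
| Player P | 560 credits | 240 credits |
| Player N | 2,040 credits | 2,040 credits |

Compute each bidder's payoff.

Ranking the bids: Player W 2,165 credits, then Player N 2,040 credits, then Player V 1,530 credits, then Player H 1,430 credits, then Player P 240 credits.
Player W has the top bid and wins; the price is the second-highest bid, 2,040 credits.
Player W's payoff = 2,165 credits − 2,040 credits = 125 credits. All other bidders lose, so their payoff is 0.

Payoffs: Player H 0 credits, Player V 0 credits, Player W 125 credits, Player P 0 credits, Player N 0 credits.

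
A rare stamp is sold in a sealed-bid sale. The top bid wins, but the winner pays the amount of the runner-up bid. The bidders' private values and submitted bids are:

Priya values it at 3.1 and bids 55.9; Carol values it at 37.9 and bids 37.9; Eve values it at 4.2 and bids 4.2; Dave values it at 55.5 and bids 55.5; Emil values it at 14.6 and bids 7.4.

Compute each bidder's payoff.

Bids in descending order: Priya 55.9; Dave 55.5; Carol 37.9; Emil 7.4; Eve 4.2.
Priya has the top bid and wins; the price is the second-highest bid, 55.5.
Priya's payoff = 3.1 − 55.5 = -52.4. All other bidders lose, so their payoff is 0.

Priya -52.4, Carol 0.0, Eve 0.0, Dave 0.0, Emil 0.0.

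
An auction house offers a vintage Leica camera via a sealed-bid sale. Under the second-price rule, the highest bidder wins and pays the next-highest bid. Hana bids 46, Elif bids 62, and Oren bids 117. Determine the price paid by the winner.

62

Bids in descending order: Oren 117; Elif 62; Hana 46.
Oren has the highest bid, so Oren wins.
The second-highest bid is 62, so that is what Oren pays.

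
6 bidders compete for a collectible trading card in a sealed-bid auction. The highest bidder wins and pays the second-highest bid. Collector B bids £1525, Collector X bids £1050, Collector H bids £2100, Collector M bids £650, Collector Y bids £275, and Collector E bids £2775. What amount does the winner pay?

Price paid: £2100.

Ordered from highest: Collector E £2775 > Collector H £2100 > Collector B £1525 > Collector X £1050 > Collector M £650 > Collector Y £275.
Collector E has the highest bid, so Collector E wins.
The second-highest bid is £2100, so that is what Collector E pays.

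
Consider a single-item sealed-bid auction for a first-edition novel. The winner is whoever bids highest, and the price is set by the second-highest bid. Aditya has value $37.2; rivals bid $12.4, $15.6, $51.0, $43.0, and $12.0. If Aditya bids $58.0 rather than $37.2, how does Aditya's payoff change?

Payoff change: -$13.8.

The highest competing bid is $51.0.
Bidding truthfully at $37.2: the top bid is $51.0 (a rival), so Aditya loses. Payoff = $0.0.
Bidding $58.0: Aditya has the top bid, wins, and pays the second-highest bid $51.0. Payoff = $37.2 − $51.0 = -$13.8.
Change = -$13.8 − $0.0 = -$13.8.
Deviating from a truthful bid can only lose payoff in a second-price auction — never gain.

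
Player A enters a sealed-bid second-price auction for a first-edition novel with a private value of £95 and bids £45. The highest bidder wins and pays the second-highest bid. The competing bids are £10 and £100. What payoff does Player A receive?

Highest competing bid: £100.
Player A's bid £45 is not the highest, so Player A loses, pays nothing, and earns zero payoff.

Player A's payoff: £0.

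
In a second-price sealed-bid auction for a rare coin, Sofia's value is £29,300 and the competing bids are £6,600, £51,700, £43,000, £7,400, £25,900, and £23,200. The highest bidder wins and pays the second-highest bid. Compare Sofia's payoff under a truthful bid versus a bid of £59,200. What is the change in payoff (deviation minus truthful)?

Payoff change: -£22,400.

The highest competing bid is £51,700.
Bidding truthfully at £29,300: the top bid is £51,700 (a rival), so Sofia loses. Payoff = £0.
Bidding £59,200: Sofia has the top bid, wins, and pays the second-highest bid £51,700. Payoff = £29,300 − £51,700 = -£22,400.
Change = -£22,400 − £0 = -£22,400.
This is the dominant-strategy logic: truthful bidding weakly beats any alternative.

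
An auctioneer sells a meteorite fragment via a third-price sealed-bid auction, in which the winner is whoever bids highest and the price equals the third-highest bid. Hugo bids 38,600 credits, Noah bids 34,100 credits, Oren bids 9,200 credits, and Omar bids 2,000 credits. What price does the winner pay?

Sorted high to low: Hugo 38,600 credits; Noah 34,100 credits; Oren 9,200 credits; Omar 2,000 credits.
Hugo is the highest bidder, so Hugo wins.
Under the third-price rule, the price is the third-highest bid: 9,200 credits.

The winner pays 9,200 credits.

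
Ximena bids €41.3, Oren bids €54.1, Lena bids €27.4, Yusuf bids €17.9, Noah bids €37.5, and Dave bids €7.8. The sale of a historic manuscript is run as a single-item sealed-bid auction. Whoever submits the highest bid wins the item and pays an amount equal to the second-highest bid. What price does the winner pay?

Ranking the bids: Oren €54.1, then Ximena €41.3, then Noah €37.5, then Lena €27.4, then Yusuf €17.9, then Dave €7.8.
Oren has the highest bid, so Oren wins.
The second-highest bid is €41.3, so that is what Oren pays.

€41.3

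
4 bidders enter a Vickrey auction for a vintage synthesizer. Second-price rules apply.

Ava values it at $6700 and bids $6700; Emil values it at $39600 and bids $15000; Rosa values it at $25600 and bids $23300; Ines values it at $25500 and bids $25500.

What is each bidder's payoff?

Bids in descending order: Ines $25500 > Rosa $23300 > Emil $15000 > Ava $6700.
Ines has the top bid and wins; the price is the second-highest bid, $23300.
Ines's payoff = $25500 − $23300 = $2200. All other bidders lose, so their payoff is 0.

Payoffs: Ava $0, Emil $0, Rosa $0, Ines $2200.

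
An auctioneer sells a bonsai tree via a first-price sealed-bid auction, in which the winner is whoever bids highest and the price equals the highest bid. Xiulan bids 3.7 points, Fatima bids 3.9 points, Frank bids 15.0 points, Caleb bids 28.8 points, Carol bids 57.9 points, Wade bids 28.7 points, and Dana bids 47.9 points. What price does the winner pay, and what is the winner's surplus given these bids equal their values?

Sorted high to low: Carol 57.9 points, then Dana 47.9 points, then Caleb 28.8 points, then Wade 28.7 points, then Frank 15.0 points, then Fatima 3.9 points, then Xiulan 3.7 points.
Carol is the highest bidder, so Carol wins.
Under the first-price rule, the price is the highest bid: 57.9 points.
Surplus = 57.9 points − 57.9 points = 0.0 points.

The winner pays 57.9 points for a surplus of 0.0 points.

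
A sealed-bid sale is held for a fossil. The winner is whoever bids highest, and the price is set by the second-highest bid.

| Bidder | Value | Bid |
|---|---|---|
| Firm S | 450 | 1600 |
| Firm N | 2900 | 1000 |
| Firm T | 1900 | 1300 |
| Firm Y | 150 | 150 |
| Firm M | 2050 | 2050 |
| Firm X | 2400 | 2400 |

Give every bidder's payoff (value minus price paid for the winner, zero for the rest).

Sorted high to low: Firm X 2400 > Firm M 2050 > Firm S 1600 > Firm T 1300 > Firm N 1000 > Firm Y 150.
Firm X has the top bid and wins; the price is the second-highest bid, 2050.
Firm X's payoff = 2400 − 2050 = 350. All other bidders lose, so their payoff is 0.

Payoffs: Firm S 0, Firm N 0, Firm T 0, Firm Y 0, Firm M 0, Firm X 350.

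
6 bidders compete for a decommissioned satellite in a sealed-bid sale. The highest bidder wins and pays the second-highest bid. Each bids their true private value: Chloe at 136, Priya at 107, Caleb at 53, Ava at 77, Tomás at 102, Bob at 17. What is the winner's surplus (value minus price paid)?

Winner's surplus: 29.

Bids in descending order: Chloe 136; Priya 107; Tomás 102; Ava 77; Caleb 53; Bob 17.
Chloe wins with the top bid and pays the second-highest, 107.
Surplus = 136 − 107 = 29.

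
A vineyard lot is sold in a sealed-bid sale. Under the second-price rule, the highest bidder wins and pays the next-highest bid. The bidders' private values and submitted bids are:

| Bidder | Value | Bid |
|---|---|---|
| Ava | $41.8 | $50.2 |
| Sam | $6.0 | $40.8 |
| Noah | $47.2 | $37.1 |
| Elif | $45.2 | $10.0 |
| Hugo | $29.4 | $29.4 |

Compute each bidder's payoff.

Ranking the bids: Ava $50.2; Sam $40.8; Noah $37.1; Hugo $29.4; Elif $10.0.
Ava has the top bid and wins; the price is the second-highest bid, $40.8.
Ava's payoff = $41.8 − $40.8 = $1.0. All other bidders lose, so their payoff is 0.

Ava $1.0, Sam $0.0, Noah $0.0, Elif $0.0, Hugo $0.0.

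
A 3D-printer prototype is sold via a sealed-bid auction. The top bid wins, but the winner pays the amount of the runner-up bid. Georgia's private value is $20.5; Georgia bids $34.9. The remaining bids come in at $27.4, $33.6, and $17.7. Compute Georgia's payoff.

Payoff = -$13.1.

Highest competing bid: $33.6.
Georgia's bid $34.9 is the highest overall, so Georgia wins and pays the second-highest bid, $33.6.
Payoff = value − price = $20.5 − $33.6 = -$13.1.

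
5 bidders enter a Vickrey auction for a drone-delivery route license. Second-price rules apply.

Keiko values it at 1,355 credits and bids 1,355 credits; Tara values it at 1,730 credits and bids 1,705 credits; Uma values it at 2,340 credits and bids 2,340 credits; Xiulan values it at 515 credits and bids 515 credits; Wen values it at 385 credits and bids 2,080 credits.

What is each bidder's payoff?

Ordered from highest: Uma 2,340 credits > Wen 2,080 credits > Tara 1,705 credits > Keiko 1,355 credits > Xiulan 515 credits.
Uma has the top bid and wins; the price is the second-highest bid, 2,080 credits.
Uma's payoff = 2,340 credits − 2,080 credits = 260 credits. All other bidders lose, so their payoff is 0.

Payoffs: Keiko 0 credits, Tara 0 credits, Uma 260 credits, Xiulan 0 credits, Wen 0 credits.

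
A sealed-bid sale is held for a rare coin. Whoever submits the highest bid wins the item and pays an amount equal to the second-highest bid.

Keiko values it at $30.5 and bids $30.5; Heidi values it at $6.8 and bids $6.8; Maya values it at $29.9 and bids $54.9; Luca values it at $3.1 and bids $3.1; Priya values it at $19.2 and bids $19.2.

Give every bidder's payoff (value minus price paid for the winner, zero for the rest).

Payoffs: Keiko $0.0, Heidi $0.0, Maya -$0.6, Luca $0.0, Priya $0.0.

Ordered from highest: Maya $54.9; Keiko $30.5; Priya $19.2; Heidi $6.8; Luca $3.1.
Maya has the top bid and wins; the price is the second-highest bid, $30.5.
Maya's payoff = $29.9 − $30.5 = -$0.6. All other bidders lose, so their payoff is 0.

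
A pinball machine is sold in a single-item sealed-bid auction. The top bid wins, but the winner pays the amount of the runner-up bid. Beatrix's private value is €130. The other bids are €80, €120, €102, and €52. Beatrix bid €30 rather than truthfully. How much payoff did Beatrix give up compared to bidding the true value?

The highest competing bid is €120.
Bidding truthfully at €130: Beatrix has the top bid, wins, and pays the second-highest bid €120. Payoff = €130 − €120 = €10.
Bidding €30: the top bid is €120 (a rival), so Beatrix loses. Payoff = €0.
Regret = truthful payoff − actual payoff = €10 − €0 = €10.

Payoff forgone: €10.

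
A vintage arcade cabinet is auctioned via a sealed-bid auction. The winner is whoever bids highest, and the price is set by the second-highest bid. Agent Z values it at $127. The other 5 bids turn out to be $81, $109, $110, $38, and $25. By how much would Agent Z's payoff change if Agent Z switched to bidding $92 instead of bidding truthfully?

The highest competing bid is $110.
Bidding truthfully at $127: Agent Z has the top bid, wins, and pays the second-highest bid $110. Payoff = $127 − $110 = $17.
Bidding $92: the top bid is $110 (a rival), so Agent Z loses. Payoff = $0.
Change = $0 − $17 = -$17.

Payoff change: -$17.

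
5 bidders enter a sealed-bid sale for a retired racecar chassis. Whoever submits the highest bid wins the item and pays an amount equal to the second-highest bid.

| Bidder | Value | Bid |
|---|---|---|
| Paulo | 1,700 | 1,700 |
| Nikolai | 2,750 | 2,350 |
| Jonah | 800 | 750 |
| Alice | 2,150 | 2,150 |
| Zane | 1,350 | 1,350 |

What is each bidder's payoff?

Payoffs: Paulo 0, Nikolai 600, Jonah 0, Alice 0, Zane 0.

Ranking the bids: Nikolai 2,350; Alice 2,150; Paulo 1,700; Zane 1,350; Jonah 750.
Nikolai has the top bid and wins; the price is the second-highest bid, 2,150.
Nikolai's payoff = 2,750 − 2,150 = 600. All other bidders lose, so their payoff is 0.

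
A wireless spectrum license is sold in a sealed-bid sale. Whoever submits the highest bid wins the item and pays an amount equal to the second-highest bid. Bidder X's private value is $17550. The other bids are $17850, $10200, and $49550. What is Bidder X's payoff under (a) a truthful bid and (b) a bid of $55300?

Truthful: $0; alternative: -$32000.

The highest competing bid is $49550.
Bidding truthfully at $17550: the top bid is $49550 (a rival), so Bidder X loses. Payoff = $0.
Bidding $55300: Bidder X has the top bid, wins, and pays the second-highest bid $49550. Payoff = $17550 − $49550 = -$32000.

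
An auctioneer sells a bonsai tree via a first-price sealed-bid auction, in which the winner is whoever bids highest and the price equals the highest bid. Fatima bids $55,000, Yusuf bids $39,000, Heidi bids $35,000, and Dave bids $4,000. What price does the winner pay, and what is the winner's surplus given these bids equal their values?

Ranking the bids: Fatima $55,000 > Yusuf $39,000 > Heidi $35,000 > Dave $4,000.
Fatima is the highest bidder, so Fatima wins.
Under the first-price rule, the price is the highest bid: $55,000.
Surplus = $55,000 − $55,000 = $0.

The winner pays $55,000 for a surplus of $0.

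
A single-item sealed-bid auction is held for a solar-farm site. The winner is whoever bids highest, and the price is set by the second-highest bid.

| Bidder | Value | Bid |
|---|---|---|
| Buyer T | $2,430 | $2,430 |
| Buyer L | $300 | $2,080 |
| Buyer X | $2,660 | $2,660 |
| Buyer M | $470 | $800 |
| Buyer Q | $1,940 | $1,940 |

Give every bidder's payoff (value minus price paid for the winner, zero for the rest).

Payoffs: Buyer T $0, Buyer L $0, Buyer X $230, Buyer M $0, Buyer Q $0.

Ordered from highest: Buyer X $2,660, then Buyer T $2,430, then Buyer L $2,080, then Buyer Q $1,940, then Buyer M $800.
Buyer X has the top bid and wins; the price is the second-highest bid, $2,430.
Buyer X's payoff = $2,660 − $2,430 = $230. All other bidders lose, so their payoff is 0.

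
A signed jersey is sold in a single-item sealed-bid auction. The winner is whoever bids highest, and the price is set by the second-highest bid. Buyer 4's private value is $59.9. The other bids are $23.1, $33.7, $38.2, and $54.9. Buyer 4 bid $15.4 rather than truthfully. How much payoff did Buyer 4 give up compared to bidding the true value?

The highest competing bid is $54.9.
Bidding truthfully at $59.9: Buyer 4 has the top bid, wins, and pays the second-highest bid $54.9. Payoff = $59.9 − $54.9 = $5.0.
Bidding $15.4: the top bid is $54.9 (a rival), so Buyer 4 loses. Payoff = $0.0.
Regret = truthful payoff − actual payoff = $5.0 − $0.0 = $5.0.
Deviating from a truthful bid can only lose payoff in a second-price auction — never gain.

Regret: $5.0.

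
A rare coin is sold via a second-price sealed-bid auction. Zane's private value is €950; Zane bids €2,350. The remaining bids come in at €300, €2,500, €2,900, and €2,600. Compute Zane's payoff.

Zane's payoff: €0.

Highest competing bid: €2,900.
Zane's bid €2,350 is not the highest, so Zane loses, pays nothing, and earns zero payoff.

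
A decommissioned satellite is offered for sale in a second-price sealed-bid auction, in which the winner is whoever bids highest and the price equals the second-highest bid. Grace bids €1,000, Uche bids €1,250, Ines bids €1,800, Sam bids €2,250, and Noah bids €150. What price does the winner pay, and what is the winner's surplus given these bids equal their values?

Price €1,800; surplus €450.

Ranking the bids: Sam €2,250 > Ines €1,800 > Uche €1,250 > Grace €1,000 > Noah €150.
Sam is the highest bidder, so Sam wins.
Under the second-price rule, the price is the second-highest bid: €1,800.
Surplus = €2,250 − €1,800 = €450.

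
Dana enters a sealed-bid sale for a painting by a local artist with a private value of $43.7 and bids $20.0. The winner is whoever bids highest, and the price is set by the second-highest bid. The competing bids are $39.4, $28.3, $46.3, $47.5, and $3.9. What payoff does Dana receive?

Payoff = $0.0.

Highest competing bid: $47.5.
Dana's bid $20.0 is not the highest, so Dana loses, pays nothing, and earns zero payoff.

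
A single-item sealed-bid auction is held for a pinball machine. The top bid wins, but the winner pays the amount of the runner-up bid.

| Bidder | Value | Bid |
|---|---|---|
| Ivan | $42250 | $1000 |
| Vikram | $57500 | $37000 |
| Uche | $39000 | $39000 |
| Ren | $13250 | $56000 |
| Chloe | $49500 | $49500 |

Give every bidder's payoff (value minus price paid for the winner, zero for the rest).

Ivan $0, Vikram $0, Uche $0, Ren -$36250, Chloe $0.

Ranking the bids: Ren $56000, then Chloe $49500, then Uche $39000, then Vikram $37000, then Ivan $1000.
Ren has the top bid and wins; the price is the second-highest bid, $49500.
Ren's payoff = $13250 − $49500 = -$36250. All other bidders lose, so their payoff is 0.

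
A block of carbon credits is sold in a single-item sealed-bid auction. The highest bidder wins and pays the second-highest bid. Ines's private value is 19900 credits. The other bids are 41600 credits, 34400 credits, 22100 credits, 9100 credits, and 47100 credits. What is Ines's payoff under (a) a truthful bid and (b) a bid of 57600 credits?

Truthful: 0 credits; alternative: -27200 credits.

The highest competing bid is 47100 credits.
Bidding truthfully at 19900 credits: the top bid is 47100 credits (a rival), so Ines loses. Payoff = 0 credits.
Bidding 57600 credits: Ines has the top bid, wins, and pays the second-highest bid 47100 credits. Payoff = 19900 credits − 47100 credits = -27200 credits.
This is the dominant-strategy logic: truthful bidding weakly beats any alternative.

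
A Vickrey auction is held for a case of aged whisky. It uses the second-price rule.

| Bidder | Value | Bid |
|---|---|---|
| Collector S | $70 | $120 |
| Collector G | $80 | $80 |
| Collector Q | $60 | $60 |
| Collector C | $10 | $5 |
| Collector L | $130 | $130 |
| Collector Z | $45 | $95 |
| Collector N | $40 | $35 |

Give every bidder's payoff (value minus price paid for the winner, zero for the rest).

Collector S $0, Collector G $0, Collector Q $0, Collector C $0, Collector L $10, Collector Z $0, Collector N $0.

Ranking the bids: Collector L $130; Collector S $120; Collector Z $95; Collector G $80; Collector Q $60; Collector N $35; Collector C $5.
Collector L has the top bid and wins; the price is the second-highest bid, $120.
Collector L's payoff = $130 − $120 = $10. All other bidders lose, so their payoff is 0.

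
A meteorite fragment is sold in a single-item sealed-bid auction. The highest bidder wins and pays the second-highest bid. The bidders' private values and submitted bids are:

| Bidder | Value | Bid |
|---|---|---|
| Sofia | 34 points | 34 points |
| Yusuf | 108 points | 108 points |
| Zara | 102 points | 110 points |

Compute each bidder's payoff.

Ranking the bids: Zara 110 points; Yusuf 108 points; Sofia 34 points.
Zara has the top bid and wins; the price is the second-highest bid, 108 points.
Zara's payoff = 102 points − 108 points = -6 points. All other bidders lose, so their payoff is 0.

Sofia 0 points, Yusuf 0 points, Zara -6 points.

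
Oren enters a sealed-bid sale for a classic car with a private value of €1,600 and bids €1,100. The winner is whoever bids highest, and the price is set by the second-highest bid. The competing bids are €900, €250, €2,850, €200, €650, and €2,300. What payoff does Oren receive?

Payoff = €0.

Highest competing bid: €2,850.
Oren's bid €1,100 is not the highest, so Oren loses, pays nothing, and earns zero payoff.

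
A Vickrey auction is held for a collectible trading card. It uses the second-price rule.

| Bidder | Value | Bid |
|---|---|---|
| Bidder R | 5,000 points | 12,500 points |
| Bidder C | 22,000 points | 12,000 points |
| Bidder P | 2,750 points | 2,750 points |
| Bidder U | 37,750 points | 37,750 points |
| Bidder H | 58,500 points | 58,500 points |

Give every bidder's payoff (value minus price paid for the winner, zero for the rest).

Payoffs: Bidder R 0 points, Bidder C 0 points, Bidder P 0 points, Bidder U 0 points, Bidder H 20,750 points.

Bids in descending order: Bidder H 58,500 points > Bidder U 37,750 points > Bidder R 12,500 points > Bidder C 12,000 points > Bidder P 2,750 points.
Bidder H has the top bid and wins; the price is the second-highest bid, 37,750 points.
Bidder H's payoff = 58,500 points − 37,750 points = 20,750 points. All other bidders lose, so their payoff is 0.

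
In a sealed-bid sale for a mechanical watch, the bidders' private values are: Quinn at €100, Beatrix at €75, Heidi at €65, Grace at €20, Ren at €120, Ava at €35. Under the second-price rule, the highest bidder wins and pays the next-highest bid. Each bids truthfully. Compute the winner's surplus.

Ranking the bids: Ren €120, then Quinn €100, then Beatrix €75, then Heidi €65, then Ava €35, then Grace €20.
Ren wins with the top bid and pays the second-highest, €100.
Surplus = €120 − €100 = €20.

€20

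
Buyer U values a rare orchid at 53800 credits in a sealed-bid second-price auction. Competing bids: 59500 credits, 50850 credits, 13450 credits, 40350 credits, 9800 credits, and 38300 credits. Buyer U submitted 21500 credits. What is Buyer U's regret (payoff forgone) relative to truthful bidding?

Payoff forgone: 0 credits.

The highest competing bid is 59500 credits.
Bidding truthfully at 53800 credits: the top bid is 59500 credits (a rival), so Buyer U loses. Payoff = 0 credits.
Bidding 21500 credits: the top bid is 59500 credits (a rival), so Buyer U loses. Payoff = 0 credits.
Regret = truthful payoff − actual payoff = 0 credits − 0 credits = 0 credits.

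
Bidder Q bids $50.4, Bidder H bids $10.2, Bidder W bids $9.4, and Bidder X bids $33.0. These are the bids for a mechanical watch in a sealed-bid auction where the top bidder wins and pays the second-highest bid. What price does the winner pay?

Ranking the bids: Bidder Q $50.4 > Bidder X $33.0 > Bidder H $10.2 > Bidder W $9.4.
Bidder Q is the highest bidder, so Bidder Q wins.
Under the second-price rule, the price is the second-highest bid: $33.0.

Price paid: $33.0.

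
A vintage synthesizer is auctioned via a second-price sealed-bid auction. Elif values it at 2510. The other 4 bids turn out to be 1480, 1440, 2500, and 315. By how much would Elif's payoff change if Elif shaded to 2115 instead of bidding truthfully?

Change in payoff: -10.

The highest competing bid is 2500.
Bidding truthfully at 2510: Elif has the top bid, wins, and pays the second-highest bid 2500. Payoff = 2510 − 2500 = 10.
Bidding 2115: the top bid is 2500 (a rival), so Elif loses. Payoff = 0.
Change = 0 − 10 = -10.
Deviating from a truthful bid can only lose payoff in a second-price auction — never gain.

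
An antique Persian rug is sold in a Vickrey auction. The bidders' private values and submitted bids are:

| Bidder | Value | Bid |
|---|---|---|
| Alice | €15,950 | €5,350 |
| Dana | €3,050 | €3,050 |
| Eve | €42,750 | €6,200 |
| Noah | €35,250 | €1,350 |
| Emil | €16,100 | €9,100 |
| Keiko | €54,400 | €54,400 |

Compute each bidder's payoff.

Ranking the bids: Keiko €54,400, then Emil €9,100, then Eve €6,200, then Alice €5,350, then Dana €3,050, then Noah €1,350.
Keiko has the top bid and wins; the price is the second-highest bid, €9,100.
Keiko's payoff = €54,400 − €9,100 = €45,300. All other bidders lose, so their payoff is 0.

Payoffs: Alice €0, Dana €0, Eve €0, Noah €0, Emil €0, Keiko €45,300.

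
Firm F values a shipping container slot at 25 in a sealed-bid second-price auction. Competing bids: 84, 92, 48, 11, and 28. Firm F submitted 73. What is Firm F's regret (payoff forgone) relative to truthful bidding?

Regret: 0.

The highest competing bid is 92.
Bidding truthfully at 25: the top bid is 92 (a rival), so Firm F loses. Payoff = 0.
Bidding 73: the top bid is 92 (a rival), so Firm F loses. Payoff = 0.
Regret = truthful payoff − actual payoff = 0 − 0 = 0.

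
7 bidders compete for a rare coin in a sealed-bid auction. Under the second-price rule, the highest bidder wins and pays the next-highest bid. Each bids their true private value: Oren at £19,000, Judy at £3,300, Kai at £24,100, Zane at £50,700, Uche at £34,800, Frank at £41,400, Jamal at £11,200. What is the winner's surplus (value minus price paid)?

Surplus = £9,300.

Ranking the bids: Zane £50,700, then Frank £41,400, then Uche £34,800, then Kai £24,100, then Oren £19,000, then Jamal £11,200, then Judy £3,300.
Zane wins with the top bid and pays the second-highest, £41,400.
Surplus = £50,700 − £41,400 = £9,300.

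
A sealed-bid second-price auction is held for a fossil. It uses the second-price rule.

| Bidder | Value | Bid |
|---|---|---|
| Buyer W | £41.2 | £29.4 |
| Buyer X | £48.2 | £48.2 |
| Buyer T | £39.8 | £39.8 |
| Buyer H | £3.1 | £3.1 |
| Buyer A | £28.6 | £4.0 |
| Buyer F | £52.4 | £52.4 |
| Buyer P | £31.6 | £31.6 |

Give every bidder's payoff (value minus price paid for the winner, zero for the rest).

Ranking the bids: Buyer F £52.4 > Buyer X £48.2 > Buyer T £39.8 > Buyer P £31.6 > Buyer W £29.4 > Buyer A £4.0 > Buyer H £3.1.
Buyer F has the top bid and wins; the price is the second-highest bid, £48.2.
Buyer F's payoff = £52.4 − £48.2 = £4.2. All other bidders lose, so their payoff is 0.

Payoffs: Buyer W £0.0, Buyer X £0.0, Buyer T £0.0, Buyer H £0.0, Buyer A £0.0, Buyer F £4.2, Buyer P £0.0.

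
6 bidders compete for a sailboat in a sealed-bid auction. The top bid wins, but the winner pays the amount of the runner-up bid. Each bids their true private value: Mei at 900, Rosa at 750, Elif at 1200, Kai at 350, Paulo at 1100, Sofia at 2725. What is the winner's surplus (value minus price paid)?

Bids in descending order: Sofia 2725 > Elif 1200 > Paulo 1100 > Mei 900 > Rosa 750 > Kai 350.
Sofia wins with the top bid and pays the second-highest, 1200.
Surplus = 2725 − 1200 = 1525.

Surplus = 1525.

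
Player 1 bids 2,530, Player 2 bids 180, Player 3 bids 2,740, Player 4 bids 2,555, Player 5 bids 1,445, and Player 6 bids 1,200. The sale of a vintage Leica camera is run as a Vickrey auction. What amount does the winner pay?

The winner pays 2,555.

Ordered from highest: Player 3 2,740 > Player 4 2,555 > Player 1 2,530 > Player 5 1,445 > Player 6 1,200 > Player 2 180.
Player 3 has the highest bid, so Player 3 wins.
The second-highest bid is 2,555, so that is what Player 3 pays.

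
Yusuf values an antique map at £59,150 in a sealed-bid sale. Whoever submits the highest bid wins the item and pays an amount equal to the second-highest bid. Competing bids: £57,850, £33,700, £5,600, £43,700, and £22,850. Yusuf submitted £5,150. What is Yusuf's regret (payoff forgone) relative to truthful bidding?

The highest competing bid is £57,850.
Bidding truthfully at £59,150: Yusuf has the top bid, wins, and pays the second-highest bid £57,850. Payoff = £59,150 − £57,850 = £1,300.
Bidding £5,150: the top bid is £57,850 (a rival), so Yusuf loses. Payoff = £0.
Regret = truthful payoff − actual payoff = £1,300 − £0 = £1,300.
This is the dominant-strategy logic: truthful bidding weakly beats any alternative.

Payoff forgone: £1,300.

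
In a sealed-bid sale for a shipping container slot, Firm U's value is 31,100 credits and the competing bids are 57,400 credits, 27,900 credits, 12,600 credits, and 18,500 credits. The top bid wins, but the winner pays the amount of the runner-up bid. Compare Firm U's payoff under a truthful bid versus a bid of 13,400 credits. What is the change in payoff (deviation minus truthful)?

Change in payoff: 0 credits.

The highest competing bid is 57,400 credits.
Bidding truthfully at 31,100 credits: the top bid is 57,400 credits (a rival), so Firm U loses. Payoff = 0 credits.
Bidding 13,400 credits: the top bid is 57,400 credits (a rival), so Firm U loses. Payoff = 0 credits.
Change = 0 credits − 0 credits = 0 credits.
The bid only affects whether you win, not the price — here both bids land on the same side of the top rival bid, so the deviation is payoff-neutral.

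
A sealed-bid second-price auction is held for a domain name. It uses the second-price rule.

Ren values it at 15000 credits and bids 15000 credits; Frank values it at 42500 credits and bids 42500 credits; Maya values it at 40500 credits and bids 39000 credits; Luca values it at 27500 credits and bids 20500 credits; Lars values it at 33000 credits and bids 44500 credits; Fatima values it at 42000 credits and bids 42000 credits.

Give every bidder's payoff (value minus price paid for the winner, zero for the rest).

Bids in descending order: Lars 44500 credits; Frank 42500 credits; Fatima 42000 credits; Maya 39000 credits; Luca 20500 credits; Ren 15000 credits.
Lars has the top bid and wins; the price is the second-highest bid, 42500 credits.
Lars's payoff = 33000 credits − 42500 credits = -9500 credits. All other bidders lose, so their payoff is 0.

Payoffs: Ren 0 credits, Frank 0 credits, Maya 0 credits, Luca 0 credits, Lars -9500 credits, Fatima 0 credits.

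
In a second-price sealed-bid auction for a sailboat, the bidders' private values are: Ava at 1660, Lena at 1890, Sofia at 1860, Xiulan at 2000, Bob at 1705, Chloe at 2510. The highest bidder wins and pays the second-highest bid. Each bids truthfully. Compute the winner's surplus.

Sorted high to low: Chloe 2510 > Xiulan 2000 > Lena 1890 > Sofia 1860 > Bob 1705 > Ava 1660.
Chloe wins with the top bid and pays the second-highest, 2000.
Surplus = 2510 − 2000 = 510.

510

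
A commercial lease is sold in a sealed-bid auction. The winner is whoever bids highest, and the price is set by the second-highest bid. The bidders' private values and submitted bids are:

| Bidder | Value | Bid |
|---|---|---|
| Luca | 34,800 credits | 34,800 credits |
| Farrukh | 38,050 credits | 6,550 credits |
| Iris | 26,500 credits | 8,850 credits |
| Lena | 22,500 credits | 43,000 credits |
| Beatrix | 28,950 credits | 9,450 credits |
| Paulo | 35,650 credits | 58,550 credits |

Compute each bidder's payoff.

Payoffs: Luca 0 credits, Farrukh 0 credits, Iris 0 credits, Lena 0 credits, Beatrix 0 credits, Paulo -7,350 credits.

Bids in descending order: Paulo 58,550 credits; Lena 43,000 credits; Luca 34,800 credits; Beatrix 9,450 credits; Iris 8,850 credits; Farrukh 6,550 credits.
Paulo has the top bid and wins; the price is the second-highest bid, 43,000 credits.
Paulo's payoff = 35,650 credits − 43,000 credits = -7,350 credits. All other bidders lose, so their payoff is 0.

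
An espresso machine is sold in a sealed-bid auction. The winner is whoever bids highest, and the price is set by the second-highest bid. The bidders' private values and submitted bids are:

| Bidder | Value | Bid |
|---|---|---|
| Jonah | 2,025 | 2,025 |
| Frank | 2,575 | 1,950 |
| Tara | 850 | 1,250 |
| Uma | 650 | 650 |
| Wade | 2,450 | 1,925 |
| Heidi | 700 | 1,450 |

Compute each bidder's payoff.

Sorted high to low: Jonah 2,025 > Frank 1,950 > Wade 1,925 > Heidi 1,450 > Tara 1,250 > Uma 650.
Jonah has the top bid and wins; the price is the second-highest bid, 1,950.
Jonah's payoff = 2,025 − 1,950 = 75. All other bidders lose, so their payoff is 0.

Payoffs: Jonah 75, Frank 0, Tara 0, Uma 0, Wade 0, Heidi 0.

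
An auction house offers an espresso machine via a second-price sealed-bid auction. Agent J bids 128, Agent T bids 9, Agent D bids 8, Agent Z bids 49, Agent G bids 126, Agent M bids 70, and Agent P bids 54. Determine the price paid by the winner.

Ranking the bids: Agent J 128 > Agent G 126 > Agent M 70 > Agent P 54 > Agent Z 49 > Agent T 9 > Agent D 8.
Agent J has the highest bid, so Agent J wins.
The second-highest bid is 126, so that is what Agent J pays.

126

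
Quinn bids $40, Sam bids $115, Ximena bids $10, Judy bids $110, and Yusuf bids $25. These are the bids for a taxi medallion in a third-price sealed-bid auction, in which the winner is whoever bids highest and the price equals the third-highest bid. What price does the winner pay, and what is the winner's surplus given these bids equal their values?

Price $40; surplus $75.

Ranking the bids: Sam $115, then Judy $110, then Quinn $40, then Yusuf $25, then Ximena $10.
Sam is the highest bidder, so Sam wins.
Under the third-price rule, the price is the third-highest bid: $40.
Surplus = $115 − $40 = $75.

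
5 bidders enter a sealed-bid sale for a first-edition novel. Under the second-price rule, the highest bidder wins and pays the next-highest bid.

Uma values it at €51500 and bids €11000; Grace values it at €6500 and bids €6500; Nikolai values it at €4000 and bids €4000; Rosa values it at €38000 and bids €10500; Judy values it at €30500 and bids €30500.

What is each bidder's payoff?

Payoffs: Uma €0, Grace €0, Nikolai €0, Rosa €0, Judy €19500.

Ordered from highest: Judy €30500, then Uma €11000, then Rosa €10500, then Grace €6500, then Nikolai €4000.
Judy has the top bid and wins; the price is the second-highest bid, €11000.
Judy's payoff = €30500 − €11000 = €19500. All other bidders lose, so their payoff is 0.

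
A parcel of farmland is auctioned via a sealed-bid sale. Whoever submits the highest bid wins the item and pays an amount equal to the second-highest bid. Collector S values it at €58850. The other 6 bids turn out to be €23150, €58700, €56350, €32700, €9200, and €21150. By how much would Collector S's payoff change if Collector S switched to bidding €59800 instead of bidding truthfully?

The highest competing bid is €58700.
Bidding truthfully at €58850: Collector S has the top bid, wins, and pays the second-highest bid €58700. Payoff = €58850 − €58700 = €150.
Bidding €59800: Collector S has the top bid, wins, and pays the second-highest bid €58700. Payoff = €58850 − €58700 = €150.
Change = €150 − €150 = €0.
The bid only affects whether you win, not the price — here both bids land on the same side of the top rival bid, so the deviation is payoff-neutral.

€0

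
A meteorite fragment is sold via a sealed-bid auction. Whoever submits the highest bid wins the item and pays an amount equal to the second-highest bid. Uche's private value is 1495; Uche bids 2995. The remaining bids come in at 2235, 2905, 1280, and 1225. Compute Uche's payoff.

Highest competing bid: 2905.
Uche's bid 2995 is the highest overall, so Uche wins and pays the second-highest bid, 2905.
Payoff = value − price = 1495 − 2905 = -1410.
Overbidding won the item at a price above value — truthful bidding would have avoided this loss.

-1410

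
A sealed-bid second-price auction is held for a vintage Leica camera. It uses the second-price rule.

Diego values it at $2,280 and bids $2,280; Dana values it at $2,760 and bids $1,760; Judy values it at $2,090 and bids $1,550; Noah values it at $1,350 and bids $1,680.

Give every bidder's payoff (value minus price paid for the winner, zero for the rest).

Sorted high to low: Diego $2,280, then Dana $1,760, then Noah $1,680, then Judy $1,550.
Diego has the top bid and wins; the price is the second-highest bid, $1,760.
Diego's payoff = $2,280 − $1,760 = $520. All other bidders lose, so their payoff is 0.

Payoffs: Diego $520, Dana $0, Judy $0, Noah $0.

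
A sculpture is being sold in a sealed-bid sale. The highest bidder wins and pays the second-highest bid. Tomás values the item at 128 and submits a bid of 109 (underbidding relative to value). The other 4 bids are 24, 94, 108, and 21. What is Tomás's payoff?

Highest competing bid: 108.
Tomás's bid 109 is the highest overall, so Tomás wins and pays the second-highest bid, 108.
Payoff = value − price = 128 − 108 = 20.

Payoff = 20.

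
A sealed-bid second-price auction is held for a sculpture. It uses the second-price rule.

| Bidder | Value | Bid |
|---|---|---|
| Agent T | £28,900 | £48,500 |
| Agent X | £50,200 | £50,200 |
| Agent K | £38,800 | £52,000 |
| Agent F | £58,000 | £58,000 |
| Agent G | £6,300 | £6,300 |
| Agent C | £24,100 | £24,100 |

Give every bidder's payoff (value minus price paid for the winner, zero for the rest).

Agent T £0, Agent X £0, Agent K £0, Agent F £6,000, Agent G £0, Agent C £0.

Sorted high to low: Agent F £58,000 > Agent K £52,000 > Agent X £50,200 > Agent T £48,500 > Agent C £24,100 > Agent G £6,300.
Agent F has the top bid and wins; the price is the second-highest bid, £52,000.
Agent F's payoff = £58,000 − £52,000 = £6,000. All other bidders lose, so their payoff is 0.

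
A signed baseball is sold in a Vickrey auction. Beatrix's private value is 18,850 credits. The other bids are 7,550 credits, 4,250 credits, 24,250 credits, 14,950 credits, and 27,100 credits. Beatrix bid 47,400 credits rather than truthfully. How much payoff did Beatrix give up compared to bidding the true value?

Payoff forgone: 8,250 credits.

The highest competing bid is 27,100 credits.
Bidding truthfully at 18,850 credits: the top bid is 27,100 credits (a rival), so Beatrix loses. Payoff = 0 credits.
Bidding 47,400 credits: Beatrix has the top bid, wins, and pays the second-highest bid 27,100 credits. Payoff = 18,850 credits − 27,100 credits = -8,250 credits.
Regret = truthful payoff − actual payoff = 0 credits − -8,250 credits = 8,250 credits.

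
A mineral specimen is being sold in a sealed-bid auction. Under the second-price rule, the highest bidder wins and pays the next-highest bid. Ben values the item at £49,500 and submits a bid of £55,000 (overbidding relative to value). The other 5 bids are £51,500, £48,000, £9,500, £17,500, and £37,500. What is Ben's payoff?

-£2,000

Highest competing bid: £51,500.
Ben's bid £55,000 is the highest overall, so Ben wins and pays the second-highest bid, £51,500.
Payoff = value − price = £49,500 − £51,500 = -£2,000.
Overbidding won the item at a price above value — truthful bidding would have avoided this loss.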